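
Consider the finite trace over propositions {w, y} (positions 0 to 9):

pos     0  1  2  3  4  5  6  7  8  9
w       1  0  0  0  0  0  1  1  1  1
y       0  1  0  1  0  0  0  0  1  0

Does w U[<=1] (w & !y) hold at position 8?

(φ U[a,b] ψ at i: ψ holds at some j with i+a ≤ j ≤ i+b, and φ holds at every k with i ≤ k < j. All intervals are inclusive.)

Need some j in [8,9] with (w & !y), and w at every k in [8,j-1].
  j=8: (w & !y) false.
  j=9: (w & !y) holds; w holds at every k in [8,8] → satisfied.

True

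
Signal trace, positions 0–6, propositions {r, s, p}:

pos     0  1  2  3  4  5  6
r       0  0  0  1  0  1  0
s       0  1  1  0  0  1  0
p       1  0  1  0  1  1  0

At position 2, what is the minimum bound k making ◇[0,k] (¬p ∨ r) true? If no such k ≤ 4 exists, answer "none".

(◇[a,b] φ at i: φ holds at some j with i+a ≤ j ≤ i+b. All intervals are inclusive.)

1

Scan j = 2,3,… for (¬p ∨ r):
  j=2: fails
  j=3: holds
First hit at j=3, so smallest k = 3-2 = 1.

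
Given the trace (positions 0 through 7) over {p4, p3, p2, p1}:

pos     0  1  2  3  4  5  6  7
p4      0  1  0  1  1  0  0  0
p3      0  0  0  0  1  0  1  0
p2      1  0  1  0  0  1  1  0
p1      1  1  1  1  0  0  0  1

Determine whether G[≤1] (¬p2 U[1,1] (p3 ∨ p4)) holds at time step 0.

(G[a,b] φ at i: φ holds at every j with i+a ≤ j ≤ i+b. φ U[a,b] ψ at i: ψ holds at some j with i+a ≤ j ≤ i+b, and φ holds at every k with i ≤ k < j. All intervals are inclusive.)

No

Check (¬p2 U[1,1] (p3 ∨ p4)) at every j in [0,1]:
  j=0: fails
  j=1: fails
Fails at j=0 → formula fails.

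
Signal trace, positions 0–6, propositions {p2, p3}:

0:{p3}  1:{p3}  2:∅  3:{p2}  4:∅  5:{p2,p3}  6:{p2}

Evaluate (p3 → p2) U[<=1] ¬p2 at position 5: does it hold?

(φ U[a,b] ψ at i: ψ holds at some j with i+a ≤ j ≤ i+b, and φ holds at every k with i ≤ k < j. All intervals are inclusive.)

No

Need some j in [5,6] with ¬p2, and (p3 → p2) at every k in [5,j-1].
  j=5: ¬p2 false.
  j=6: ¬p2 false.
No j in the window works → until fails.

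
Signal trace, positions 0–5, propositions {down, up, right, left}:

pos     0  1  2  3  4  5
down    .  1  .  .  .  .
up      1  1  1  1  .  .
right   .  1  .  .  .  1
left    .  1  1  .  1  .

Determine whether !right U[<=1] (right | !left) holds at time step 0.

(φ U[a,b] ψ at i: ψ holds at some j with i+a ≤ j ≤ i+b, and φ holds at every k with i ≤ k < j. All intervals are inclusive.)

Holds

Need some j in [0,1] with (right | !left), and !right at every k in [0,j-1].
  j=0: (right | !left) holds; no prefix to check → satisfied.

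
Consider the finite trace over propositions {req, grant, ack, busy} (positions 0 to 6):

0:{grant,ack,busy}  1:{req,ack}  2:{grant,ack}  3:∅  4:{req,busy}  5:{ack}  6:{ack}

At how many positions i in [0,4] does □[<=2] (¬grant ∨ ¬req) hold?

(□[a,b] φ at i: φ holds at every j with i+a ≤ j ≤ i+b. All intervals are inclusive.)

Evaluate at each i in [0,4]:
  i=0: ✓ (all of [0,2])
  i=1: ✓ (all of [1,3])
  i=2: ✓ (all of [2,4])
  i=3: ✓ (all of [3,5])
  i=4: ✓ (all of [4,6])
Positions where it holds: {0, 1, 2, 3, 4} → 5.

5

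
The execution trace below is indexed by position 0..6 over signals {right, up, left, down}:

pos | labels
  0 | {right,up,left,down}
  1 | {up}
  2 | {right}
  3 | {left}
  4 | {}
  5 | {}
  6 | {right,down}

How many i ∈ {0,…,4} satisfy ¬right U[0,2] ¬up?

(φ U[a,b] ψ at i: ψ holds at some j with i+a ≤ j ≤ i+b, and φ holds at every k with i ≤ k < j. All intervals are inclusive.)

4

Evaluate at each i in [0,4]:
  i=0: ✗ (lhs fails at k=0 before rhs at j=2)
  i=1: ✓ (rhs at j=2; lhs holds on [1,1])
  i=2: ✓ (rhs at j=2)
  i=3: ✓ (rhs at j=3)
  i=4: ✓ (rhs at j=4)
Positions where it holds: {1, 2, 3, 4} → 4.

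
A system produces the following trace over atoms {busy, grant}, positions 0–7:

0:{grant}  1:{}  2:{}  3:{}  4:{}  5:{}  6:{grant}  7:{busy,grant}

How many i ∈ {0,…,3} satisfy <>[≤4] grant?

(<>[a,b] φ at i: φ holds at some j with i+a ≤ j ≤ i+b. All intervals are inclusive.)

3

Evaluate at each i in [0,3]:
  i=0: ✓ (witness j=0)
  i=1: ✗ (none in [1,5])
  i=2: ✓ (witness j=6)
  i=3: ✓ (witness j=6)
Positions where it holds: {0, 2, 3} → 3.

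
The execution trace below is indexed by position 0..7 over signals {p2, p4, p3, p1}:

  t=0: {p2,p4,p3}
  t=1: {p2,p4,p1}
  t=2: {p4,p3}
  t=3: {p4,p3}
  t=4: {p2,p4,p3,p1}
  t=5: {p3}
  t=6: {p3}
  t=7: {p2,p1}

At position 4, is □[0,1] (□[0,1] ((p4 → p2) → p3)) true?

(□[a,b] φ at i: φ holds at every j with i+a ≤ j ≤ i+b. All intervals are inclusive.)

Check □[0,1] ((p4 → p2) → p3) at every j in [4,5]:
  j=4: holds on [4,5]
  j=5: holds on [5,6]
All positions satisfy it → formula holds.

Holds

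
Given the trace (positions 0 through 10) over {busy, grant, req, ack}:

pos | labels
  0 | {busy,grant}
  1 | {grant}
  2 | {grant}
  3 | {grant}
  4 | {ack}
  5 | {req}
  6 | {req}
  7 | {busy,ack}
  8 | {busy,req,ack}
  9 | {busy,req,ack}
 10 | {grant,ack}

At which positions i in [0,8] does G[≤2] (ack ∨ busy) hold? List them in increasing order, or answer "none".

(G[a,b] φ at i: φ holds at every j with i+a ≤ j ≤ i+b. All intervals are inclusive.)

7, 8

Evaluate at each i in [0,8]:
  i=0: ✗ (fails at j=1)
  i=1: ✗ (fails at j=1)
  i=2: ✗ (fails at j=2)
  i=3: ✗ (fails at j=3)
  i=4: ✗ (fails at j=5)
  i=5: ✗ (fails at j=5)
  i=6: ✗ (fails at j=6)
  i=7: ✓ (all of [7,9])
  i=8: ✓ (all of [8,10])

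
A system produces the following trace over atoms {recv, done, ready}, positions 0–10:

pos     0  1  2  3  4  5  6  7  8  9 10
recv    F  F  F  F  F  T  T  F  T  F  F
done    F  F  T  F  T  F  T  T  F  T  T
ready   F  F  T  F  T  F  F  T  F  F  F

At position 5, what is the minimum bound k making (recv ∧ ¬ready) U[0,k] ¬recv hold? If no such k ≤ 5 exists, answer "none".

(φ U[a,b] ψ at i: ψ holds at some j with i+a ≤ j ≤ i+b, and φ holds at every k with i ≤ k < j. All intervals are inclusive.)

2

Need earliest j ≥ 5 with ¬recv, and (recv ∧ ¬ready) at every k in [5,j-1].
  j=5: rhs fails.
  j=6: rhs fails.
  j=7: rhs holds; lhs holds on [5,6]. k = 2.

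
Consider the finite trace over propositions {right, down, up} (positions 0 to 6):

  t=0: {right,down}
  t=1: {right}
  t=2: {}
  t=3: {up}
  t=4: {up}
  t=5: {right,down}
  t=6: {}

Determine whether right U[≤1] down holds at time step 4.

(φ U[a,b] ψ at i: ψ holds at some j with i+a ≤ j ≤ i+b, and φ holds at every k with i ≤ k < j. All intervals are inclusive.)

No

Need some j in [4,5] with down, and right at every k in [4,j-1].
  j=4: down false.
  j=5: down holds, but right fails at k=4 → not this j.
No j in the window works → until fails.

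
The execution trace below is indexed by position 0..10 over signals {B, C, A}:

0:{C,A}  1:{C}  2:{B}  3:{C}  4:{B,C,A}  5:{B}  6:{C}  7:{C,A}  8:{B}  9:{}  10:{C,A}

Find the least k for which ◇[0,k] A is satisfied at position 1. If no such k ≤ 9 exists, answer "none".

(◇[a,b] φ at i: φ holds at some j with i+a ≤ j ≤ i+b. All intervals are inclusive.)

Scan j = 1,2,… for A:
  j=1: fails
  j=2: fails
  j=3: fails
  j=4: holds
First hit at j=4, so smallest k = 4-1 = 3.

3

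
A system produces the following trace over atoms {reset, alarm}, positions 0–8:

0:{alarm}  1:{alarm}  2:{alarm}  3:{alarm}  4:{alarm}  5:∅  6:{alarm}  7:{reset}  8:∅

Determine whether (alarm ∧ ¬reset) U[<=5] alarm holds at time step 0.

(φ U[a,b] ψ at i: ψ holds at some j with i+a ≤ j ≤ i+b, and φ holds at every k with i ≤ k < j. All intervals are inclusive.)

Need some j in [0,5] with alarm, and (alarm ∧ ¬reset) at every k in [0,j-1].
  j=0: alarm holds; no prefix to check → satisfied.

Holds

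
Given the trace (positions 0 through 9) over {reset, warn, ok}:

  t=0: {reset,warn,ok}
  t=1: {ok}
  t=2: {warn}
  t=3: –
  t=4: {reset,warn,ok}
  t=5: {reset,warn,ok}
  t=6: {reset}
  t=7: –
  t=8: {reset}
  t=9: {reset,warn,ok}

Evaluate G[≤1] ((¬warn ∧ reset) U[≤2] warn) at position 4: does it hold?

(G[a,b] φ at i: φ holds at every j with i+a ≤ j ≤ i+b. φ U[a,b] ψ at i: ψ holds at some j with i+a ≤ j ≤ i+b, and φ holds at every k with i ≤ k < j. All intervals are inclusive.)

Check ((¬warn ∧ reset) U[≤2] warn) at every j in [4,5]:
  j=4: holds
  j=5: holds
All positions satisfy it → formula holds.

Yes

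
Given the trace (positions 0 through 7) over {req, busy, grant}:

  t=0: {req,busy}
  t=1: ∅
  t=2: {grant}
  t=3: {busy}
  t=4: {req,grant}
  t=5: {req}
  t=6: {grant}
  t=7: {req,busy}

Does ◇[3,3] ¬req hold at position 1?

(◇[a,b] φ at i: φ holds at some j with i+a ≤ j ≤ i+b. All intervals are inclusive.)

Check ¬req at each j in [4,4]:
  j=4: false
No position in the window satisfies it → formula fails.

Does not hold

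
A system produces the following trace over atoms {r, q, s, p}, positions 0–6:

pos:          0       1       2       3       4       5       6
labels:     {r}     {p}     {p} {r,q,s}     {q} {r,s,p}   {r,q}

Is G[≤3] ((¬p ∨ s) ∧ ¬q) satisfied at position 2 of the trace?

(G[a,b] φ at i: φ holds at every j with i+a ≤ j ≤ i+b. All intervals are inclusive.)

Check ((¬p ∨ s) ∧ ¬q) at every j in [2,5]:
  j=2: false
  j=3: false
  j=4: false
  j=5: true
Fails at j=2 → formula fails.

Does not hold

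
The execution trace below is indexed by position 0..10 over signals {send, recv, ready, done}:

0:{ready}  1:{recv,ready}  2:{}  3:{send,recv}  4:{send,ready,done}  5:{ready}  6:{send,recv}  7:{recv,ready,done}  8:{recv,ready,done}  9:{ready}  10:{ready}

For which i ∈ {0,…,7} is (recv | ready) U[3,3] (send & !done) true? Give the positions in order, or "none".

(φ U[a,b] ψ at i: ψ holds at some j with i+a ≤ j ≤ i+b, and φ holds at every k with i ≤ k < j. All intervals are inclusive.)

3

Evaluate at each i in [0,7]:
  i=0: ✗ (lhs fails at k=2 before rhs at j=3)
  i=1: ✗ (no rhs in [4,4])
  i=2: ✗ (no rhs in [5,5])
  i=3: ✓ (rhs at j=6; lhs holds on [3,5])
  i=4: ✗ (no rhs in [7,7])
  i=5: ✗ (no rhs in [8,8])
  i=6: ✗ (no rhs in [9,9])
  i=7: ✗ (no rhs in [10,10])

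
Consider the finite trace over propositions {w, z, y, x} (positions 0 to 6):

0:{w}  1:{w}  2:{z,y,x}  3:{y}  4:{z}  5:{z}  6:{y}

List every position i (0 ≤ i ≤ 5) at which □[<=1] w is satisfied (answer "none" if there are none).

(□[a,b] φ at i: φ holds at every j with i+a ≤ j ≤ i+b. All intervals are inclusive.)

Evaluate at each i in [0,5]:
  i=0: ✓ (all of [0,1])
  i=1: ✗ (fails at j=2)
  i=2: ✗ (fails at j=2)
  i=3: ✗ (fails at j=3)
  i=4: ✗ (fails at j=4)
  i=5: ✗ (fails at j=5)

0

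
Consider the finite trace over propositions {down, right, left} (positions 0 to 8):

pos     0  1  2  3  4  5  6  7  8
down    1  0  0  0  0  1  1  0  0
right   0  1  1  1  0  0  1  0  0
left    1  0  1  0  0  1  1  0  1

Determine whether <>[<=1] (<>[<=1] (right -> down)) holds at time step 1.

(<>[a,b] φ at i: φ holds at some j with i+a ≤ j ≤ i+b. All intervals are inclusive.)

Check <>[<=1] (right -> down) at each j in [1,2]:
  j=1: fails (none in [1,2])
  j=2: fails (none in [2,3])
No position in the window satisfies it → formula fails.

No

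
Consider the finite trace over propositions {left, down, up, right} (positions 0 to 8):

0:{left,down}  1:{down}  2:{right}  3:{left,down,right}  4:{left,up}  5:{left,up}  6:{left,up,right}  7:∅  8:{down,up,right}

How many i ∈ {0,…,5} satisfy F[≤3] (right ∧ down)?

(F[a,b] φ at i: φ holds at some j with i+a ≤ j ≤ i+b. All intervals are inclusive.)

5

Evaluate at each i in [0,5]:
  i=0: ✓ (witness j=3)
  i=1: ✓ (witness j=3)
  i=2: ✓ (witness j=3)
  i=3: ✓ (witness j=3)
  i=4: ✗ (none in [4,7])
  i=5: ✓ (witness j=8)
Positions where it holds: {0, 1, 2, 3, 5} → 5.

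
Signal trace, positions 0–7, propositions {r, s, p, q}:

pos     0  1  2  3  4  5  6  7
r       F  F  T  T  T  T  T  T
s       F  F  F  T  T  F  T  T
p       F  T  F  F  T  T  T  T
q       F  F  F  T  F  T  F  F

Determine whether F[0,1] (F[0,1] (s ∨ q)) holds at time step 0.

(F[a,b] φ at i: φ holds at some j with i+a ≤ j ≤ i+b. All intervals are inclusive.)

Check F[0,1] (s ∨ q) at each j in [0,1]:
  j=0: fails (none in [0,1])
  j=1: fails (none in [1,2])
No position in the window satisfies it → formula fails.

Does not hold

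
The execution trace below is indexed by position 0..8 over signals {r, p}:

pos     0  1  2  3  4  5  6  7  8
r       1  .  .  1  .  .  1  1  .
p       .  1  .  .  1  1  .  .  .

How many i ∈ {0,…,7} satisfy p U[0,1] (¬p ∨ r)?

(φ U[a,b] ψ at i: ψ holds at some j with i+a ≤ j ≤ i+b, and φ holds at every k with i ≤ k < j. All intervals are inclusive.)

Evaluate at each i in [0,7]:
  i=0: ✓ (rhs at j=0)
  i=1: ✓ (rhs at j=2; lhs holds on [1,1])
  i=2: ✓ (rhs at j=2)
  i=3: ✓ (rhs at j=3)
  i=4: ✗ (no rhs in [4,5])
  i=5: ✓ (rhs at j=6; lhs holds on [5,5])
  i=6: ✓ (rhs at j=6)
  i=7: ✓ (rhs at j=7)
Positions where it holds: {0, 1, 2, 3, 5, 6, 7} → 7.

7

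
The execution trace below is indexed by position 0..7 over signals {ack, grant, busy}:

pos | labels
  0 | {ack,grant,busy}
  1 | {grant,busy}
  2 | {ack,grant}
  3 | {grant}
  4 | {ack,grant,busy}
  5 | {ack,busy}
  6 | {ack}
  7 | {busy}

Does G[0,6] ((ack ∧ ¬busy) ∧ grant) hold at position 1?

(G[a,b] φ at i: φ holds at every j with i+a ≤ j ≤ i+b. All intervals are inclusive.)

False

Check ((ack ∧ ¬busy) ∧ grant) at every j in [1,7]:
  j=1: false
  j=2: true
  j=3: false
  j=4: false
  j=5: false
  j=6: false
  j=7: false
Fails at j=1 → formula fails.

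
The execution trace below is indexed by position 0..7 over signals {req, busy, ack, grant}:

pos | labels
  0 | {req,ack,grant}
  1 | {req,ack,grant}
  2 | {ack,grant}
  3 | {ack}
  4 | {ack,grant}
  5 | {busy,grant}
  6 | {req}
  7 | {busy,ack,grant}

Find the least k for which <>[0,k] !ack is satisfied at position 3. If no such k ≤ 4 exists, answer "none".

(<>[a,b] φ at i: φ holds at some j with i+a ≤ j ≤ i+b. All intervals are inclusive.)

2

Scan j = 3,4,… for !ack:
  j=3: fails
  j=4: fails
  j=5: holds
First hit at j=5, so smallest k = 5-3 = 2.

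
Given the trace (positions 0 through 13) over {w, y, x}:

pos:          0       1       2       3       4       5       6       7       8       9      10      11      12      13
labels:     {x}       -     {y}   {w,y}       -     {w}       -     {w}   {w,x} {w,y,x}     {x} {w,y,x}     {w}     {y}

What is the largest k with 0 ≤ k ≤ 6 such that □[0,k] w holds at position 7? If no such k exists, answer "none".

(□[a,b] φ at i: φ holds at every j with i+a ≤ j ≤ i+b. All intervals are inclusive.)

2

w must hold from j=7 onward; find where it first fails.
  j=7: holds
  j=8: holds
  j=9: holds
  j=10: fails
Holds on [7,9], so largest k = 2.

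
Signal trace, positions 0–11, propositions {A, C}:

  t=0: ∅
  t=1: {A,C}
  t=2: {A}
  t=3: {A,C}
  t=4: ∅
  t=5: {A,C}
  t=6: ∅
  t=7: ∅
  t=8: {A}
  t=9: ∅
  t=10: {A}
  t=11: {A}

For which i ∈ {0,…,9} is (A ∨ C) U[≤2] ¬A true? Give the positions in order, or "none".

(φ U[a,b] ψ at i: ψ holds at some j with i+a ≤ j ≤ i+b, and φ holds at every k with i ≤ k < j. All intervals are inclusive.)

Evaluate at each i in [0,9]:
  i=0: ✓ (rhs at j=0)
  i=1: ✗ (no rhs in [1,3])
  i=2: ✓ (rhs at j=4; lhs holds on [2,3])
  i=3: ✓ (rhs at j=4; lhs holds on [3,3])
  i=4: ✓ (rhs at j=4)
  i=5: ✓ (rhs at j=6; lhs holds on [5,5])
  i=6: ✓ (rhs at j=6)
  i=7: ✓ (rhs at j=7)
  i=8: ✓ (rhs at j=9; lhs holds on [8,8])
  i=9: ✓ (rhs at j=9)

0, 2, 3, 4, 5, 6, 7, 8, 9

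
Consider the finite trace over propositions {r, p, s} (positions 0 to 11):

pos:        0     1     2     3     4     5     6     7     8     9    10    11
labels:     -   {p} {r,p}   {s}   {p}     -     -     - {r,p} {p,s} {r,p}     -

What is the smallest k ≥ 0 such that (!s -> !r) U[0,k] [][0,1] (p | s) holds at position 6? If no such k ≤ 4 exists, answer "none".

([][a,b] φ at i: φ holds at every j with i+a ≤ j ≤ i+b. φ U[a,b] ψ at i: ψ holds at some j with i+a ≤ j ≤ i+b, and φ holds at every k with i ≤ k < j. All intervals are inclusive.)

Need earliest j ≥ 6 with [][0,1] (p | s), and (!s -> !r) at every k in [6,j-1].
  j=6: rhs fails.
  j=7: rhs fails.
  j=8: rhs holds; lhs holds on [6,7]. k = 2.

2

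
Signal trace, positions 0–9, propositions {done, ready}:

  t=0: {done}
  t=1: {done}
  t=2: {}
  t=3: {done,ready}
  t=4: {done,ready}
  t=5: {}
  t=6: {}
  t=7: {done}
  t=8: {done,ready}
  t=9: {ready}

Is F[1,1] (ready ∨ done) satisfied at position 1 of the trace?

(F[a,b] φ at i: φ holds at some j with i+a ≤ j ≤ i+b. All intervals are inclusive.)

Check (ready ∨ done) at each j in [2,2]:
  j=2: false
No position in the window satisfies it → formula fails.

False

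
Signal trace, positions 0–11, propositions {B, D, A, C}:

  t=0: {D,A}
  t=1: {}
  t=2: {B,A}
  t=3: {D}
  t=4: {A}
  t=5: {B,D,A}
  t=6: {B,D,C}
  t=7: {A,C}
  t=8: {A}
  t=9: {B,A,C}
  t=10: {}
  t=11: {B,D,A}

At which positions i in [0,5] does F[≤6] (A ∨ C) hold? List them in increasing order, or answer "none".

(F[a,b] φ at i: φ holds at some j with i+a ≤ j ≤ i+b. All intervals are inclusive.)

Evaluate at each i in [0,5]:
  i=0: ✓ (witness j=0)
  i=1: ✓ (witness j=2)
  i=2: ✓ (witness j=2)
  i=3: ✓ (witness j=4)
  i=4: ✓ (witness j=4)
  i=5: ✓ (witness j=5)

0, 1, 2, 3, 4, 5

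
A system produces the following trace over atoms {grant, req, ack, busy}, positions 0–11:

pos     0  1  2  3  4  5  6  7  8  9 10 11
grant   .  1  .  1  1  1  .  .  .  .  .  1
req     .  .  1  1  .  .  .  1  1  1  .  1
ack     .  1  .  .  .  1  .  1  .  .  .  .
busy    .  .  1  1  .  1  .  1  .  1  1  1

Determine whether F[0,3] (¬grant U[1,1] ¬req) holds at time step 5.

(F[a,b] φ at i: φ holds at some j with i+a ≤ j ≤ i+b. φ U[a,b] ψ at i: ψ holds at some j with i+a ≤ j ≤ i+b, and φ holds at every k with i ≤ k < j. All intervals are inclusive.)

Check (¬grant U[1,1] ¬req) at each j in [5,8]:
  j=5: fails
  j=6: fails
  j=7: fails
  j=8: fails
No position in the window satisfies it → formula fails.

False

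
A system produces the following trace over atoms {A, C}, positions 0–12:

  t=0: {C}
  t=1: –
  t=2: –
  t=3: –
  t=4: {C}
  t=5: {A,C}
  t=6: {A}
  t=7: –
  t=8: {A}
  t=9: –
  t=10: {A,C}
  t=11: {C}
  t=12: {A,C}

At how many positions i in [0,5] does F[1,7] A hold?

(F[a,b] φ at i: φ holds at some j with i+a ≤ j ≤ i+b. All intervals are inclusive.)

Evaluate at each i in [0,5]:
  i=0: ✓ (witness j=5)
  i=1: ✓ (witness j=5)
  i=2: ✓ (witness j=5)
  i=3: ✓ (witness j=5)
  i=4: ✓ (witness j=5)
  i=5: ✓ (witness j=6)
Positions where it holds: {0, 1, 2, 3, 4, 5} → 6.

6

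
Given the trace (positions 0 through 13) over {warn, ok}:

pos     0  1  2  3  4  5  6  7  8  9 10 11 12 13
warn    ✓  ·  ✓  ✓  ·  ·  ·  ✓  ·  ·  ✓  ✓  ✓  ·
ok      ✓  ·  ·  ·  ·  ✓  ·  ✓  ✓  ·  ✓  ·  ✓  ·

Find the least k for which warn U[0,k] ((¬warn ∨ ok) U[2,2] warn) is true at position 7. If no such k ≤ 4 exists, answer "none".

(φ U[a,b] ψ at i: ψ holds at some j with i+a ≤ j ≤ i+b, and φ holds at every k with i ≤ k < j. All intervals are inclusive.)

Need earliest j ≥ 7 with ((¬warn ∨ ok) U[2,2] warn), and warn at every k in [7,j-1].
  j=7: rhs fails.
  j=8: rhs holds; lhs holds on [7,7]. k = 1.

1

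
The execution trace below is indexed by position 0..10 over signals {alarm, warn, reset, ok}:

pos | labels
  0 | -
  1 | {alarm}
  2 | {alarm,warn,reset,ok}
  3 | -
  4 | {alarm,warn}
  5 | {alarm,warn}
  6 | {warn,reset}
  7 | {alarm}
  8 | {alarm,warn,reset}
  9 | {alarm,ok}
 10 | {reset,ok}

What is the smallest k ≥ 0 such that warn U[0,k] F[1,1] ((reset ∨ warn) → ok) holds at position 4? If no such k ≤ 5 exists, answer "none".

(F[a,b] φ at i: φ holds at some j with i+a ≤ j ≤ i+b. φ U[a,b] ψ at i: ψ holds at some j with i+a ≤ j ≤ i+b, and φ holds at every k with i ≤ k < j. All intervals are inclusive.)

2

Need earliest j ≥ 4 with F[1,1] ((reset ∨ warn) → ok), and warn at every k in [4,j-1].
  j=4: rhs fails.
  j=5: rhs fails.
  j=6: rhs holds; lhs holds on [4,5]. k = 2.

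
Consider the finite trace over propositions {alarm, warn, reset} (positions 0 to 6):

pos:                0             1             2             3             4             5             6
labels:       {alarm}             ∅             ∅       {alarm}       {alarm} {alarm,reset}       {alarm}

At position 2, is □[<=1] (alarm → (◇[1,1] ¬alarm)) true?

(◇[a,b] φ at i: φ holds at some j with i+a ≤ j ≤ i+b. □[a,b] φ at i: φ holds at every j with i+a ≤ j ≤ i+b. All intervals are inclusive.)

False

Check (alarm → (◇[1,1] ¬alarm)) at every j in [2,3]:
  j=2: antecedent false → ✓
  j=3: antecedent true; consequent fails (none in [4,4]) → ✗
Fails at j=3 → formula fails.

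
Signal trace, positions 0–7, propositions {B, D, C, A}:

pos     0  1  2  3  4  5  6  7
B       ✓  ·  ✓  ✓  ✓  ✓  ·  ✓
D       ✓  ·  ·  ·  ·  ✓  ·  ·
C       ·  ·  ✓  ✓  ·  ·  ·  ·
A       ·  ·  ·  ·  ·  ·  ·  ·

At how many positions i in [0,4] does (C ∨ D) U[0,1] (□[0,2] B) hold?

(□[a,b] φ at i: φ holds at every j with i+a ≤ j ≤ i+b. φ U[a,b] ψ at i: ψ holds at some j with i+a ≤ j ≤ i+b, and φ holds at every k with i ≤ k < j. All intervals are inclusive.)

2

Evaluate at each i in [0,4]:
  i=0: ✗ (no rhs in [0,1])
  i=1: ✗ (lhs fails at k=1 before rhs at j=2)
  i=2: ✓ (rhs at j=2)
  i=3: ✓ (rhs at j=3)
  i=4: ✗ (no rhs in [4,5])
Positions where it holds: {2, 3} → 2.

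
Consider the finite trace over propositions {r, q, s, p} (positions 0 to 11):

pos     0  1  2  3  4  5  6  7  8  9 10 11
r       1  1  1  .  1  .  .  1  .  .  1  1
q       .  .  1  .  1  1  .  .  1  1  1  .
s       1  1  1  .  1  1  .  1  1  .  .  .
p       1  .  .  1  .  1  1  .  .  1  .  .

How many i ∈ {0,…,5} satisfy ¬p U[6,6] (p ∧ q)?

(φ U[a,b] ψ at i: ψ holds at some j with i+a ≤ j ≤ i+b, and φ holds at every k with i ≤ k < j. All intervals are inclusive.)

0

Evaluate at each i in [0,5]:
  i=0: ✗ (no rhs in [6,6])
  i=1: ✗ (no rhs in [7,7])
  i=2: ✗ (no rhs in [8,8])
  i=3: ✗ (lhs fails at k=3 before rhs at j=9)
  i=4: ✗ (no rhs in [10,10])
  i=5: ✗ (no rhs in [11,11])
Positions where it holds: {} → 0.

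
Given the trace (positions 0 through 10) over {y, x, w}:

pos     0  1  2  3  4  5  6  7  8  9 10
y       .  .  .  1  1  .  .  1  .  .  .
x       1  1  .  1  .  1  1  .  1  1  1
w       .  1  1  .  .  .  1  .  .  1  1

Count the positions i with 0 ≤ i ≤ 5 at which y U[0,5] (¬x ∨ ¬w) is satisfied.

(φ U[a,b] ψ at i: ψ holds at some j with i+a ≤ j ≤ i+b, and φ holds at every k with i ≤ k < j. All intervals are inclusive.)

Evaluate at each i in [0,5]:
  i=0: ✓ (rhs at j=0)
  i=1: ✗ (lhs fails at k=1 before rhs at j=2)
  i=2: ✓ (rhs at j=2)
  i=3: ✓ (rhs at j=3)
  i=4: ✓ (rhs at j=4)
  i=5: ✓ (rhs at j=5)
Positions where it holds: {0, 2, 3, 4, 5} → 5.

5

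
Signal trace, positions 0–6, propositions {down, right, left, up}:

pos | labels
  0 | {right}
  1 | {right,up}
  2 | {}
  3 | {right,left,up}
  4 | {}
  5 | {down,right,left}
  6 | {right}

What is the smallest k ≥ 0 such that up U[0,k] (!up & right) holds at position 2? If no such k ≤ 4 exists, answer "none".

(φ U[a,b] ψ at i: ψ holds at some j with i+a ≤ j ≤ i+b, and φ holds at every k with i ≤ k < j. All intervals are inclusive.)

Need earliest j ≥ 2 with (!up & right), and up at every k in [2,j-1].
  j=2: rhs fails.
  j=3: rhs fails.
  j=4: rhs fails.
  j=5: rhs holds but lhs fails at k=2.
  j=6: rhs holds but lhs fails at k=2.
No witness within the range → none.

none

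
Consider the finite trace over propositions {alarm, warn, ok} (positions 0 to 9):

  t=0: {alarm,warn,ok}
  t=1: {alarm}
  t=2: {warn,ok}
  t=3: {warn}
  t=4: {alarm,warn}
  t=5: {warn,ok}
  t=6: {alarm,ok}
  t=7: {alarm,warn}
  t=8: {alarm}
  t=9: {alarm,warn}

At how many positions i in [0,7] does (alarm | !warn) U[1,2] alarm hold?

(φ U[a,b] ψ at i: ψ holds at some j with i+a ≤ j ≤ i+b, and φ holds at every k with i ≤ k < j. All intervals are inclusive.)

Evaluate at each i in [0,7]:
  i=0: ✓ (rhs at j=1; lhs holds on [0,0])
  i=1: ✗ (no rhs in [2,3])
  i=2: ✗ (lhs fails at k=2 before rhs at j=4)
  i=3: ✗ (lhs fails at k=3 before rhs at j=4)
  i=4: ✗ (lhs fails at k=5 before rhs at j=6)
  i=5: ✗ (lhs fails at k=5 before rhs at j=6)
  i=6: ✓ (rhs at j=7; lhs holds on [6,6])
  i=7: ✓ (rhs at j=8; lhs holds on [7,7])
Positions where it holds: {0, 6, 7} → 3.

3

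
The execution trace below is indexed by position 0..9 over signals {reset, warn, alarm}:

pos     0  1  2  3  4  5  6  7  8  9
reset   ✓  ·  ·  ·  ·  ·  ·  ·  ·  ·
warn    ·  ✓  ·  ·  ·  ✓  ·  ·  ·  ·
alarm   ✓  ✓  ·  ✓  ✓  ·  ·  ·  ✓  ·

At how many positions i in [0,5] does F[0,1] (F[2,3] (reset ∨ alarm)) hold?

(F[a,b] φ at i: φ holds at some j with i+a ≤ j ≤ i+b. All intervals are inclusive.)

5

Evaluate at each i in [0,5]:
  i=0: ✓ (witness j=0)
  i=1: ✓ (witness j=1)
  i=2: ✓ (witness j=2)
  i=3: ✗ (none in [3,4])
  i=4: ✓ (witness j=5)
  i=5: ✓ (witness j=5)
Positions where it holds: {0, 1, 2, 4, 5} → 5.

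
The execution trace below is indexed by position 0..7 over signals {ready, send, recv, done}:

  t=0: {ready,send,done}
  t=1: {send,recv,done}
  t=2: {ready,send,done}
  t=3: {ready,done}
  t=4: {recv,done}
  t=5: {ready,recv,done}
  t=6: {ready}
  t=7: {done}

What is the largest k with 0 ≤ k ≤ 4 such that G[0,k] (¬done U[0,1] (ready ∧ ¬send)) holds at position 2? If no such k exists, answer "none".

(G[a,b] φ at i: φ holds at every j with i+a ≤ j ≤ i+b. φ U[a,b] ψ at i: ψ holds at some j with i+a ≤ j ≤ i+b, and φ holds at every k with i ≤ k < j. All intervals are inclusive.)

(¬done U[0,1] (ready ∧ ¬send)) must hold from j=2 onward; find where it first fails.
  j=2: fails → no k works.

none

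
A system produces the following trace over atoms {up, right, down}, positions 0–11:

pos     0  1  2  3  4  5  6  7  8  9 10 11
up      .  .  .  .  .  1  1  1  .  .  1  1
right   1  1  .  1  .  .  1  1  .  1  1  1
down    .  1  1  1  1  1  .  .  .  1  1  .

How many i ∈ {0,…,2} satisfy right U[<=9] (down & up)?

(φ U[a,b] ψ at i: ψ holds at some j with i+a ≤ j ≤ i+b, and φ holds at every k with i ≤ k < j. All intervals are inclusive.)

0

Evaluate at each i in [0,2]:
  i=0: ✗ (lhs fails at k=2 before rhs at j=5)
  i=1: ✗ (lhs fails at k=2 before rhs at j=5)
  i=2: ✗ (lhs fails at k=2 before rhs at j=5)
Positions where it holds: {} → 0.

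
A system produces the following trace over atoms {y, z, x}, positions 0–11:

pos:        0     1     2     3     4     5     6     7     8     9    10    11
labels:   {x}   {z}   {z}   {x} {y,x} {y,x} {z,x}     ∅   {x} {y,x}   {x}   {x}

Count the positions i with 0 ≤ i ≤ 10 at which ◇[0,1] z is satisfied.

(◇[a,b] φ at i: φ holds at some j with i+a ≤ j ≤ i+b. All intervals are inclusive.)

Evaluate at each i in [0,10]:
  i=0: ✓ (witness j=1)
  i=1: ✓ (witness j=1)
  i=2: ✓ (witness j=2)
  i=3: ✗ (none in [3,4])
  i=4: ✗ (none in [4,5])
  i=5: ✓ (witness j=6)
  i=6: ✓ (witness j=6)
  i=7: ✗ (none in [7,8])
  i=8: ✗ (none in [8,9])
  i=9: ✗ (none in [9,10])
  i=10: ✗ (none in [10,11])
Positions where it holds: {0, 1, 2, 5, 6} → 5.

5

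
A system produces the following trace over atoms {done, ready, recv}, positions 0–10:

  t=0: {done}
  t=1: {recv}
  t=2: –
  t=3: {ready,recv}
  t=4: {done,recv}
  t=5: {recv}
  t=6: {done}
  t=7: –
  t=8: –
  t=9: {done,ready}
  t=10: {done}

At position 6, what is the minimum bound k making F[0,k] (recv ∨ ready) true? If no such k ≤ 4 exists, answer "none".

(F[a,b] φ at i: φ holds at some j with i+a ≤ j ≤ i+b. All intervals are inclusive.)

Scan j = 6,7,… for (recv ∨ ready):
  j=6: fails
  j=7: fails
  j=8: fails
  j=9: holds
First hit at j=9, so smallest k = 9-6 = 3.

3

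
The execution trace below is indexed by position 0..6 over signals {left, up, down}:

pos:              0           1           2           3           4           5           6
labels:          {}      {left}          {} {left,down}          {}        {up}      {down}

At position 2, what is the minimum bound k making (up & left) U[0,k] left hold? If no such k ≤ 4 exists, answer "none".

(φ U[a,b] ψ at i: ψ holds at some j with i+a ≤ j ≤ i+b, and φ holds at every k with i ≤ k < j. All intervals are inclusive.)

Need earliest j ≥ 2 with left, and (up & left) at every k in [2,j-1].
  j=2: rhs fails.
  j=3: rhs holds but lhs fails at k=2.
  j=4: rhs fails.
  j=5: rhs fails.
  j=6: rhs fails.
No witness within the range → none.

none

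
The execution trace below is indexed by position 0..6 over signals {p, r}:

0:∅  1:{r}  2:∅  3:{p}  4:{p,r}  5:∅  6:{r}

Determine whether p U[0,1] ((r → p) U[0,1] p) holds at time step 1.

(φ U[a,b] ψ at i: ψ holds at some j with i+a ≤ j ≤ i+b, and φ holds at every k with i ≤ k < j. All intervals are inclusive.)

Need some j in [1,2] with ((r → p) U[0,1] p), and p at every k in [1,j-1].
  j=1: ((r → p) U[0,1] p) — fails.
  j=2: ((r → p) U[0,1] p) holds, but p fails at k=1 → not this j.
No j in the window works → until fails.

False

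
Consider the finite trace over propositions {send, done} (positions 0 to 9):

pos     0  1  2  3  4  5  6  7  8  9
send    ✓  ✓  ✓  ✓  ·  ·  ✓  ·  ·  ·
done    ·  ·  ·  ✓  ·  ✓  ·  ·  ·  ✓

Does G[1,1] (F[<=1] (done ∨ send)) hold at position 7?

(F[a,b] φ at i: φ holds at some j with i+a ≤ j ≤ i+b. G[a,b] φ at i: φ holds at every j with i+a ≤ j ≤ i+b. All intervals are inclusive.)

Check F[<=1] (done ∨ send) at every j in [8,8]:
  j=8: holds (witness at 9)
All positions satisfy it → formula holds.

Holds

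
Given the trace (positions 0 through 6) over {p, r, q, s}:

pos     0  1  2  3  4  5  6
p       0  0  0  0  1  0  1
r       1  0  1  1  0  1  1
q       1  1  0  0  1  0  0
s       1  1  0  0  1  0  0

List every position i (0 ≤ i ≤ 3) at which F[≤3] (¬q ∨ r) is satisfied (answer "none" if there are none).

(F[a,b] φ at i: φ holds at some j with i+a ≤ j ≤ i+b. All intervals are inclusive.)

0, 1, 2, 3

Evaluate at each i in [0,3]:
  i=0: ✓ (witness j=0)
  i=1: ✓ (witness j=2)
  i=2: ✓ (witness j=2)
  i=3: ✓ (witness j=3)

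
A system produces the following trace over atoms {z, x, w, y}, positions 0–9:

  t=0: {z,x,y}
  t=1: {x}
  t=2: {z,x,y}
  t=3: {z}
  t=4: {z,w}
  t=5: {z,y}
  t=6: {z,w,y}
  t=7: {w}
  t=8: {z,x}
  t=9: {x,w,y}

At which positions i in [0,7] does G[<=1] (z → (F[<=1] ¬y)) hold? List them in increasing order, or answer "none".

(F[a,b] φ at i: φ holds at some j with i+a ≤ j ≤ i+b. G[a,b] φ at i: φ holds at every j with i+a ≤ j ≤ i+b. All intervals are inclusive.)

0, 1, 2, 3, 6, 7

Evaluate at each i in [0,7]:
  i=0: ✓ (all of [0,1])
  i=1: ✓ (all of [1,2])
  i=2: ✓ (all of [2,3])
  i=3: ✓ (all of [3,4])
  i=4: ✗ (fails at j=5)
  i=5: ✗ (fails at j=5)
  i=6: ✓ (all of [6,7])
  i=7: ✓ (all of [7,8])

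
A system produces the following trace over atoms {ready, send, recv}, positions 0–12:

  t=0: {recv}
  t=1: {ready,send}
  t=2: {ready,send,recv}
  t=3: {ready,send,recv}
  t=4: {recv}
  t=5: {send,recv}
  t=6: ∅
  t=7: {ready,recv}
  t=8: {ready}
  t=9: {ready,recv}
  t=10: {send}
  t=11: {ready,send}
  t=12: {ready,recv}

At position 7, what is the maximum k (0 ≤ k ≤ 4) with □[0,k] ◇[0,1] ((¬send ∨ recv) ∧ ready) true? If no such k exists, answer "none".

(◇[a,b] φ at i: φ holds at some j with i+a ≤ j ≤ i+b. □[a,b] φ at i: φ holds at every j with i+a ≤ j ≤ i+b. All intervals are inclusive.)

2

◇[0,1] ((¬send ∨ recv) ∧ ready) must hold from j=7 onward; find where it first fails.
  j=7: holds
  j=8: holds
  j=9: holds
  j=10: fails
Holds on [7,9], so largest k = 2.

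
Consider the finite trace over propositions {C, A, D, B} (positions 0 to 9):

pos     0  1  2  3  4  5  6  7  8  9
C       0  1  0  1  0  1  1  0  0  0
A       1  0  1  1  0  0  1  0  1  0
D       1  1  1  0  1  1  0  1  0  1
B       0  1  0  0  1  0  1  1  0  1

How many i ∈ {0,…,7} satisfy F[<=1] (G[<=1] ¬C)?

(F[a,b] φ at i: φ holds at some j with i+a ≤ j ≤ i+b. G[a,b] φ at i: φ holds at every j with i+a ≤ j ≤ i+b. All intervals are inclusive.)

Evaluate at each i in [0,7]:
  i=0: ✗ (none in [0,1])
  i=1: ✗ (none in [1,2])
  i=2: ✗ (none in [2,3])
  i=3: ✗ (none in [3,4])
  i=4: ✗ (none in [4,5])
  i=5: ✗ (none in [5,6])
  i=6: ✓ (witness j=7)
  i=7: ✓ (witness j=7)
Positions where it holds: {6, 7} → 2.

2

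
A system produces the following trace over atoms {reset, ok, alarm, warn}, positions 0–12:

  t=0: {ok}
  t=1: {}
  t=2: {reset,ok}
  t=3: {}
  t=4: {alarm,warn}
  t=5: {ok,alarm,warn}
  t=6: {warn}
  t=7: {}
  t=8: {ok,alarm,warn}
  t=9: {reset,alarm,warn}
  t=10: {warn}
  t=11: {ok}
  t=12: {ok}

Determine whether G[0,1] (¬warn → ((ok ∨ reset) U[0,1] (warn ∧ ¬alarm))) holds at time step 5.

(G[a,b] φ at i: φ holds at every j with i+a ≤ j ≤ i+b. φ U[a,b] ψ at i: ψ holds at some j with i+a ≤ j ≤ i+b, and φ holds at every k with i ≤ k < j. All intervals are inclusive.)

Holds

Check (¬warn → ((ok ∨ reset) U[0,1] (warn ∧ ¬alarm))) at every j in [5,6]:
  j=5: antecedent false → ✓
  j=6: antecedent false → ✓
All positions satisfy it → formula holds.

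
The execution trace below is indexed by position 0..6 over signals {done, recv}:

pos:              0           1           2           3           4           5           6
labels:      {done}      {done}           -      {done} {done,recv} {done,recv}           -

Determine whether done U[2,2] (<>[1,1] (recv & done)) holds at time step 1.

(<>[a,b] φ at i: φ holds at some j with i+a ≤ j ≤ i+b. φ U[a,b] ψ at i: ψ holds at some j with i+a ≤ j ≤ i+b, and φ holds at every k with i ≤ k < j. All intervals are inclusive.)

Does not hold

Need some j in [3,3] with <>[1,1] (recv & done), and done at every k in [1,j-1].
  j=3: <>[1,1] (recv & done) holds, but done fails at k=2 → not this j.
No j in the window works → until fails.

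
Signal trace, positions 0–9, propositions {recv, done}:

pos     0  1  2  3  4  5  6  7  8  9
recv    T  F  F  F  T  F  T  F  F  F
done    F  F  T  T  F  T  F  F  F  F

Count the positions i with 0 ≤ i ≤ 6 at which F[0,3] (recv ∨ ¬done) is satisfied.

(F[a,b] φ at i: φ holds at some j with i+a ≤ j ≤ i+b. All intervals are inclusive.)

7

Evaluate at each i in [0,6]:
  i=0: ✓ (witness j=0)
  i=1: ✓ (witness j=1)
  i=2: ✓ (witness j=4)
  i=3: ✓ (witness j=4)
  i=4: ✓ (witness j=4)
  i=5: ✓ (witness j=6)
  i=6: ✓ (witness j=6)
Positions where it holds: {0, 1, 2, 3, 4, 5, 6} → 7.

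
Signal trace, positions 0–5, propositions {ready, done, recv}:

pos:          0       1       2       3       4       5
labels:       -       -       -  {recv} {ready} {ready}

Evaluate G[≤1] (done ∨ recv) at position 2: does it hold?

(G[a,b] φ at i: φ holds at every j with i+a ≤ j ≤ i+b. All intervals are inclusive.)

Does not hold

Check (done ∨ recv) at every j in [2,3]:
  j=2: false
  j=3: true
Fails at j=2 → formula fails.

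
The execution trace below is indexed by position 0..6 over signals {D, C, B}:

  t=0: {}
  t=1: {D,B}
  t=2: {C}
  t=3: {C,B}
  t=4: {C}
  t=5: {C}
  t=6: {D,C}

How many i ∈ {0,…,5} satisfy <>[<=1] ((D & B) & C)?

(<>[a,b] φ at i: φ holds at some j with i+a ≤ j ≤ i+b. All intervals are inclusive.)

0

Evaluate at each i in [0,5]:
  i=0: ✗ (none in [0,1])
  i=1: ✗ (none in [1,2])
  i=2: ✗ (none in [2,3])
  i=3: ✗ (none in [3,4])
  i=4: ✗ (none in [4,5])
  i=5: ✗ (none in [5,6])
Positions where it holds: {} → 0.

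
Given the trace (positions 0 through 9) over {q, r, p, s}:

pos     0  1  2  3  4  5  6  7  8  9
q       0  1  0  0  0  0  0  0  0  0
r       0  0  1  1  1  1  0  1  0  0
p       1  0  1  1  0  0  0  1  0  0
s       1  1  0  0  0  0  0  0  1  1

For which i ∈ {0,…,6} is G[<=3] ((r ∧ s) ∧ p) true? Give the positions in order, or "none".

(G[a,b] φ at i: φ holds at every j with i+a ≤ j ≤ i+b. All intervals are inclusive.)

Evaluate at each i in [0,6]:
  i=0: ✗ (fails at j=0)
  i=1: ✗ (fails at j=1)
  i=2: ✗ (fails at j=2)
  i=3: ✗ (fails at j=3)
  i=4: ✗ (fails at j=4)
  i=5: ✗ (fails at j=5)
  i=6: ✗ (fails at j=6)

none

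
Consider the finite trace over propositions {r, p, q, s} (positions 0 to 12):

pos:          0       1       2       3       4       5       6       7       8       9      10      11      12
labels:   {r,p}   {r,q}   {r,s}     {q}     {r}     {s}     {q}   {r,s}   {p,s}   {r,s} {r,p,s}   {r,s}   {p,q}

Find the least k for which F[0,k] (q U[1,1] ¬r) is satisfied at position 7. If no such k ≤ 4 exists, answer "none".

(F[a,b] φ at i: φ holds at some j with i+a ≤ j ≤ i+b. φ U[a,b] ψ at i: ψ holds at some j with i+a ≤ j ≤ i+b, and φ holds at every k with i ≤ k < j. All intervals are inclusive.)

none

Scan j = 7,8,… for (q U[1,1] ¬r):
  j=7: fails
  j=8: fails
  j=9: fails
  j=10: fails
  j=11: fails
No j in [7,11] satisfies it → none.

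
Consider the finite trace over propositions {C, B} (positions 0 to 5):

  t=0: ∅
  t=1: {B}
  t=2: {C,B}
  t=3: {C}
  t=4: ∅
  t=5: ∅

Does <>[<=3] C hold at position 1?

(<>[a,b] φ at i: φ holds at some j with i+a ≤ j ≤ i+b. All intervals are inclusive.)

Check C at each j in [1,4]:
  j=1: false
  j=2: true
  j=3: true
  j=4: false
Found at j=2 → formula holds.

Yes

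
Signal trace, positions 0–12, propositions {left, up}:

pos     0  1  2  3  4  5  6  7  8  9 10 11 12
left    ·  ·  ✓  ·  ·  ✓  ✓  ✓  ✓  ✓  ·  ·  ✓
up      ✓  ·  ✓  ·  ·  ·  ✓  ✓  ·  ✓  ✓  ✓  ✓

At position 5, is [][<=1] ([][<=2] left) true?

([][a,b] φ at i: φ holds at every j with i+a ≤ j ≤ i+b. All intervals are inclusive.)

True

Check [][<=2] left at every j in [5,6]:
  j=5: holds on [5,7]
  j=6: holds on [6,8]
All positions satisfy it → formula holds.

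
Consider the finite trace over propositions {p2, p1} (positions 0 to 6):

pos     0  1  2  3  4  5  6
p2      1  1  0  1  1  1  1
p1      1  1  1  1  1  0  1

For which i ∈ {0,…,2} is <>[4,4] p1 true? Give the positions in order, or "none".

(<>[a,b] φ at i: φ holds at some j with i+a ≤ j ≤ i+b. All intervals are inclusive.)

0, 2

Evaluate at each i in [0,2]:
  i=0: ✓ (witness j=4)
  i=1: ✗ (none in [5,5])
  i=2: ✓ (witness j=6)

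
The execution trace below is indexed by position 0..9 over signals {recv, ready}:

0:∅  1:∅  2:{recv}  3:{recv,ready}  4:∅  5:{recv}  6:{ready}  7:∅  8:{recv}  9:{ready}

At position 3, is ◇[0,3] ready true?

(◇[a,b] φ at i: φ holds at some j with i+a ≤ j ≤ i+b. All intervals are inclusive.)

Yes

Check ready at each j in [3,6]:
  j=3: true
  j=4: false
  j=5: false
  j=6: true
Found at j=3 → formula holds.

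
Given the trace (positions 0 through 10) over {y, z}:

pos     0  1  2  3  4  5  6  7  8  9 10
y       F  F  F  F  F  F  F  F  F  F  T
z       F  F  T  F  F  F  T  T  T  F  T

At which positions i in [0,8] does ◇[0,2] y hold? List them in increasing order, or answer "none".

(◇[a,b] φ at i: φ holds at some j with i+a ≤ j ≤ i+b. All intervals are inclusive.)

Evaluate at each i in [0,8]:
  i=0: ✗ (none in [0,2])
  i=1: ✗ (none in [1,3])
  i=2: ✗ (none in [2,4])
  i=3: ✗ (none in [3,5])
  i=4: ✗ (none in [4,6])
  i=5: ✗ (none in [5,7])
  i=6: ✗ (none in [6,8])
  i=7: ✗ (none in [7,9])
  i=8: ✓ (witness j=10)

8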